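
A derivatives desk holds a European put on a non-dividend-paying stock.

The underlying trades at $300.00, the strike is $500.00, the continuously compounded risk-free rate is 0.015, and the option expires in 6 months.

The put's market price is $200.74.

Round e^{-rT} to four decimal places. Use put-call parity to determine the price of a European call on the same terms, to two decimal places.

exp(−rT) = exp(−0.015·0.5) = 0.9925
Put-call parity: C − P = S − K·e^(−rT) = 300 − 500·0.9925 = 300 − 496.2500 = -196.2500
C = P + (C − P) = 200.74 + (-196.2500) = 4.4900

$4.49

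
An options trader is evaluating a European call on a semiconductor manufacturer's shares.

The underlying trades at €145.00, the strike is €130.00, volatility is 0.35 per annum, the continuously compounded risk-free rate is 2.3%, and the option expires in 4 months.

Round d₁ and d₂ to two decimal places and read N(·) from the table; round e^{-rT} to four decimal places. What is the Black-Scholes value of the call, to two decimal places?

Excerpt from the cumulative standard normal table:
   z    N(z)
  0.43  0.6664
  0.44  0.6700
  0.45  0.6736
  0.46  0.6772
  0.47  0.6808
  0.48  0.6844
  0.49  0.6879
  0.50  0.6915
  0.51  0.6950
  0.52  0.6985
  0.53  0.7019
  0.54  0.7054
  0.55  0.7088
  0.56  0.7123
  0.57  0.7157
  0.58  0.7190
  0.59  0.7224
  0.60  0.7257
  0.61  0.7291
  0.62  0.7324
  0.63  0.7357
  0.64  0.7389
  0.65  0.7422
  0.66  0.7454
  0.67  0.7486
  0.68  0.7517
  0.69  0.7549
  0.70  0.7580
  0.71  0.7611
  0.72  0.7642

€20.70

σ√T = 0.35 × 0.5774 = 0.2021
d₁ = [ln(145/130) + (0.023 + ½·0.35²)·0.3333] / (σ√T) = (0.1092 + 0.0281) / 0.2021 = 0.6794 ≈ 0.68
d₂ = 0.6794 − 0.2021 = 0.4773 ≈ 0.48
e^(−rT) = e^(−0.023·0.3333) = 0.9924
C = 145·N(0.68) − 130·0.9924·N(0.48) = 145·0.7517 − 130·0.9924·0.6844 = 108.9965 − 88.2958 = 20.7007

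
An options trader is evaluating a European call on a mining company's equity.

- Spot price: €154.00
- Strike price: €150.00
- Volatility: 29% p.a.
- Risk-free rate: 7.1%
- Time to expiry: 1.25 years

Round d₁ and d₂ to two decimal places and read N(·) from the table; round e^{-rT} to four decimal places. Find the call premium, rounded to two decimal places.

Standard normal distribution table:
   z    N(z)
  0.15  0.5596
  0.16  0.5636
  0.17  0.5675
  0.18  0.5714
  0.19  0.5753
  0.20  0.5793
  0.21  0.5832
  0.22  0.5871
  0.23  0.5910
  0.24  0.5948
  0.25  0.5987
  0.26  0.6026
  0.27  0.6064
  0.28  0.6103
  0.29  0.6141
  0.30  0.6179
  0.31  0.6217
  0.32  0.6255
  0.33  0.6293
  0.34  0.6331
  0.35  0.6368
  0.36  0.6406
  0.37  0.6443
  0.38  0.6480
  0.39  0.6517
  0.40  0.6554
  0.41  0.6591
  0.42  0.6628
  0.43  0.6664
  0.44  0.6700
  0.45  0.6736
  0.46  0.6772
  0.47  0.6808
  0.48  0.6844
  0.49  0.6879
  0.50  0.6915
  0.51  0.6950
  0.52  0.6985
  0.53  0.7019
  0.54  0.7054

€28.60

σ√T = 0.29 × 1.1180 = 0.3242
d₁ = [ln(154/150) + (0.071 + 0.29²/2)·1.25] / 0.3242 = [0.0263 + 0.1413] / 0.3242 = 0.5170 which rounds to 0.52
d₂ = d₁ − σ√T = 0.5170 − 0.3242 = 0.1928 which rounds to 0.19
exp(−rT) = exp(−0.071·1.25) = 0.9151
N(d₁) = N(0.52) = 0.6985;  N(d₂) = N(0.19) = 0.5753
C = 154·0.6985 − 150·0.9151·0.5753 = 107.5690 − 78.9686 = 28.6004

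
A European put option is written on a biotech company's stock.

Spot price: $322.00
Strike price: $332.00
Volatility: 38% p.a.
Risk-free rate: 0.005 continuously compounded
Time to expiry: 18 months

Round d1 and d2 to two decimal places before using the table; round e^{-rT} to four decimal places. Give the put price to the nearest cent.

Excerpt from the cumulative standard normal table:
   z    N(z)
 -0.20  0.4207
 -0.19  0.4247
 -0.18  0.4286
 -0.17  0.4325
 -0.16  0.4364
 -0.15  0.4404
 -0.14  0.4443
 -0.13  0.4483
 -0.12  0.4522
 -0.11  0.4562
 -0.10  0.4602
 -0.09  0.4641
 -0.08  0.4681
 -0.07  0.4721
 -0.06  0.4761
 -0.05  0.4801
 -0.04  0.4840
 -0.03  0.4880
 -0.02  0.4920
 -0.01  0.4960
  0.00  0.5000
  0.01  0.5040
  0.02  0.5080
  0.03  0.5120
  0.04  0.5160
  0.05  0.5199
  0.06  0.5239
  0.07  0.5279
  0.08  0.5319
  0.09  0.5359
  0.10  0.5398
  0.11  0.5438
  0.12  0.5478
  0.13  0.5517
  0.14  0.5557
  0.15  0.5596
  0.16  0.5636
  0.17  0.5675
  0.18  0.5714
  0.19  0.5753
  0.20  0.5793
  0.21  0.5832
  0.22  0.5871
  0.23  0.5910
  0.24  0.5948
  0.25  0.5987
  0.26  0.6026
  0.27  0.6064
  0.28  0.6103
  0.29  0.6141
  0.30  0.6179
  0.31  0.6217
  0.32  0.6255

T = 1.5;  σ√T = 0.4654
d₁ = [ln(322/332) + (0.005 + 0.38²/2)·1.5] / 0.4654 = [-0.0306 + 0.1158] / 0.4654 = 0.1831 ≈ 0.18
d₂ = d₁ − σ√T = 0.1831 − 0.4654 = -0.2823 ≈ -0.28
exp(−rT) = exp(−0.005·1.5) = 0.9925
N(−d₂) = N(0.28) = 0.6103;  N(−d₁) = N(-0.18) = 0.4286
P = 332·0.9925·0.6103 − 322·0.4286 = 201.1000 − 138.0092 = 63.0908

$63.09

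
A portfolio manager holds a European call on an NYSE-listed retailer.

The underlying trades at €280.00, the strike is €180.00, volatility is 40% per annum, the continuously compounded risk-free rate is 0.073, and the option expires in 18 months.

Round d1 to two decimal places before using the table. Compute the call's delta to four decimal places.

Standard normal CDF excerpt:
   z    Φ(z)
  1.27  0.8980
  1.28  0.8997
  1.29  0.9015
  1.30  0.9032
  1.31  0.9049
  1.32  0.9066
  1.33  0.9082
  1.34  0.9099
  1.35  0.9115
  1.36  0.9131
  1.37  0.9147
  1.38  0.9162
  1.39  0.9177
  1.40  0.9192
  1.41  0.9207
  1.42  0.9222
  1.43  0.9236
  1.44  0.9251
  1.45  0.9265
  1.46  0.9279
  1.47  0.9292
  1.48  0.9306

0.9147

σ√T = 0.4·√1.5 = 0.4899
d₁ = [ln(280/180) + (0.073 + ½·0.4²)·1.5] / (σ√T) = (0.4418 + 0.2295) / 0.4899 = 1.3704 ⇒ 1.37
N(d₁) = N(1.37) = 0.9147
Δ_call = N(d₁) = 0.9147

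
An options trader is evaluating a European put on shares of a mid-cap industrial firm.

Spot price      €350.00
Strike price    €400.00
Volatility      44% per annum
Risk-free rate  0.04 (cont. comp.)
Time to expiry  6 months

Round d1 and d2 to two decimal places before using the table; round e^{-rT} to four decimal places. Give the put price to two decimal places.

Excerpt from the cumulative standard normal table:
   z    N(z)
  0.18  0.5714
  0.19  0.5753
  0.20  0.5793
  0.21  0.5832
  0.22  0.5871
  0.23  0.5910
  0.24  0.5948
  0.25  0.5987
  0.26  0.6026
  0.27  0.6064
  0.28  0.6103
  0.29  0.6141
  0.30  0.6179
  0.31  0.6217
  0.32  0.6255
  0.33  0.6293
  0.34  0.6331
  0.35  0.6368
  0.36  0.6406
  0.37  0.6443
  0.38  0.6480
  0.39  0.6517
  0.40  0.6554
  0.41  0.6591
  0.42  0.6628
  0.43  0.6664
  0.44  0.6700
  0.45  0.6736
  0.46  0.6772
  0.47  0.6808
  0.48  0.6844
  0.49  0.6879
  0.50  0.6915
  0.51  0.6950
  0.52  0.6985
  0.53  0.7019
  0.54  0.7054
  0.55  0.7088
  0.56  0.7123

T = 0.5;  σ√T = 0.3111
d₁ = [ln(350/400) + (0.04 + ½·0.44²)·0.5] / (σ√T) = (-0.1335 + 0.0684) / 0.3111 = -0.2093 ⇒ -0.21
d₂ = -0.2093 − 0.3111 = -0.5205 ⇒ -0.52
e^(−rT) = e^(−0.04·0.5) = 0.9802
N(−d₂) = N(0.52) = 0.6985;  N(−d₁) = N(0.21) = 0.5832
P = 400·0.9802·0.6985 − 350·0.5832 = 273.8679 − 204.1200 = 69.7479

€69.75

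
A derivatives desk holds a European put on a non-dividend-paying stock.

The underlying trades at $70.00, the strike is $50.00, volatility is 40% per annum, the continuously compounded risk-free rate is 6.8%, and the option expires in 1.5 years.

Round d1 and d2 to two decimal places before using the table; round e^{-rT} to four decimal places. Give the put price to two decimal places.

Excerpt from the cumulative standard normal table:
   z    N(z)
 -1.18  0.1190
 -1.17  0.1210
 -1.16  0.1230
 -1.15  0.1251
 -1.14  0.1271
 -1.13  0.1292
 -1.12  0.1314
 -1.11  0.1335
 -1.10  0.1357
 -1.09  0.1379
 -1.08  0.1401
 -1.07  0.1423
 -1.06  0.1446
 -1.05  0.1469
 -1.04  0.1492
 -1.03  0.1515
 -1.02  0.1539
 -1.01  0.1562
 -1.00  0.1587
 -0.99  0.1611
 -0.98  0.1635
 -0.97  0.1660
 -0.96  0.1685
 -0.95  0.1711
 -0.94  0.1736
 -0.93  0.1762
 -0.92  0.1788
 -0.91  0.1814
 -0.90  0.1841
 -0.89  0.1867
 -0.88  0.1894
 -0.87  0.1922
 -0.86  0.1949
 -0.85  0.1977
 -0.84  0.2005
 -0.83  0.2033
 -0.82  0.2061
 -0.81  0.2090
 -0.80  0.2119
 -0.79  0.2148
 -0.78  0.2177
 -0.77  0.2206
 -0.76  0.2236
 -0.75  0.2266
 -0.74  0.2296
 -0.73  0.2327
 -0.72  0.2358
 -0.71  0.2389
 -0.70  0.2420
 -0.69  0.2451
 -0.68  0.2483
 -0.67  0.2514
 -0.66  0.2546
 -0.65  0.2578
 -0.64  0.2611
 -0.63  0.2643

T = 1.5;  σ√T = 0.4899
d₁ = [ln(70/50) + (0.068 + 0.4²/2)·1.5] / 0.4899 = [0.3365 + 0.2220] / 0.4899 = 1.1400 ≈ 1.14
d₂ = d₁ − σ√T = 1.1400 − 0.4899 = 0.6501 ≈ 0.65
exp(−rT) = exp(−0.068·1.5) = 0.9030
N(−d₂) = N(-0.65) = 0.2578;  N(−d₁) = N(-1.14) = 0.1271
P = 50·0.9030·0.2578 − 70·0.1271 = 11.6397 − 8.8970 = 2.7427

$2.74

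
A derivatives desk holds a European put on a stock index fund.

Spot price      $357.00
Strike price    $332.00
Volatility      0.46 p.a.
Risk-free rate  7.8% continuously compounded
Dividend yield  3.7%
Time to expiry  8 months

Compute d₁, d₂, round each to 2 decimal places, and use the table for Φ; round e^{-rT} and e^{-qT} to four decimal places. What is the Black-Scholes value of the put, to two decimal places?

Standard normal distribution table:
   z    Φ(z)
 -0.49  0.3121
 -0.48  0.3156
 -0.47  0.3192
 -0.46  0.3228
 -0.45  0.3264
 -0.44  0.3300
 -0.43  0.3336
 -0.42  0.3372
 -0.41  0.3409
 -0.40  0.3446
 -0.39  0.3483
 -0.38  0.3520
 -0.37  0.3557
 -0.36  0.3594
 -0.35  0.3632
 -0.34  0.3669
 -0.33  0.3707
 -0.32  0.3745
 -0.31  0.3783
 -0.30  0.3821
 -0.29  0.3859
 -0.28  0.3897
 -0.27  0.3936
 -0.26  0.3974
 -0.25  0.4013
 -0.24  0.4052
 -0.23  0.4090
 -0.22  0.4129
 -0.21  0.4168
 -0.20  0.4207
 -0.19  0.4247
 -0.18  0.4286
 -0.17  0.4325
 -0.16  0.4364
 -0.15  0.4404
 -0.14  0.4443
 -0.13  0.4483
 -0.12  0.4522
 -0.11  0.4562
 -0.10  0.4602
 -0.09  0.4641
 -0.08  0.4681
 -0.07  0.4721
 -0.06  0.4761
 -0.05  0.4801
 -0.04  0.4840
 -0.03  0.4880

σ√T = 0.46·√0.6667 = 0.3756
d₁ = [ln(357/332) + (0.078 − 0.037 + ½·0.46²)·0.6667] / (σ√T) = (0.0726 + 0.0979) / 0.3756 = 0.4539 ≈ 0.45
d₂ = 0.4539 − 0.3756 = 0.0783 ≈ 0.08
exp(−qT) = exp(−0.037·0.6667) = 0.9756;  exp(−rT) = exp(−0.078·0.6667) = 0.9493
N(−d₂) = N(-0.08) = 0.4681;  N(−d₁) = N(-0.45) = 0.3264
P = 332·0.9493·0.4681 − 357·0.9756·0.3264 = 147.5300 − 113.6816 = 33.8484

$33.85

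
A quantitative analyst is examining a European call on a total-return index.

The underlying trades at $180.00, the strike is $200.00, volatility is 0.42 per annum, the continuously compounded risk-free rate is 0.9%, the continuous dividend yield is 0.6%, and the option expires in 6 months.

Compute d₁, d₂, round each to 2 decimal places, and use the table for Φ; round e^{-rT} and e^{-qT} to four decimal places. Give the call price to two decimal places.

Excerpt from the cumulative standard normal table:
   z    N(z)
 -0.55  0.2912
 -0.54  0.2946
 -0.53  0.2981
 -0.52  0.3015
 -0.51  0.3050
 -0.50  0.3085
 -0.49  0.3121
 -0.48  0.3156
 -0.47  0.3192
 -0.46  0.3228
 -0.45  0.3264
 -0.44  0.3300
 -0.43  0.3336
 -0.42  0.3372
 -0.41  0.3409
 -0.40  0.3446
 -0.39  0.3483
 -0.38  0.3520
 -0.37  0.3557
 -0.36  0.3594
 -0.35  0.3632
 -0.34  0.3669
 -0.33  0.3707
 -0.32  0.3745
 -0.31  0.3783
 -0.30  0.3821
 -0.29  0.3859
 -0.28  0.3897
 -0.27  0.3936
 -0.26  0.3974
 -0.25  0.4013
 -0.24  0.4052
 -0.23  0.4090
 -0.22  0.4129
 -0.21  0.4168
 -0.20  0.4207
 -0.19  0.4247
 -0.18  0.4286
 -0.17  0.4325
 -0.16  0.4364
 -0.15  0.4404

σ√T = 0.42 × 0.7071 = 0.2970
d₁ = [ln(180/200) + (0.009 − 0.006 + 0.42²/2)·0.5] / 0.2970 = [-0.1054 + 0.0456] / 0.2970 = -0.2012 ⇒ -0.20
d₂ = d₁ − σ√T = -0.2012 − 0.2970 = -0.4982 ⇒ -0.50
exp(−qT) = exp(−0.006·0.5) = 0.9970;  exp(−rT) = exp(−0.009·0.5) = 0.9955
N(d₁) = N(-0.20) = 0.4207;  N(d₂) = N(-0.50) = 0.3085
C = 180·0.9970·0.4207 − 200·0.9955·0.3085 = 75.4988 − 61.4224 = 14.0765

$14.08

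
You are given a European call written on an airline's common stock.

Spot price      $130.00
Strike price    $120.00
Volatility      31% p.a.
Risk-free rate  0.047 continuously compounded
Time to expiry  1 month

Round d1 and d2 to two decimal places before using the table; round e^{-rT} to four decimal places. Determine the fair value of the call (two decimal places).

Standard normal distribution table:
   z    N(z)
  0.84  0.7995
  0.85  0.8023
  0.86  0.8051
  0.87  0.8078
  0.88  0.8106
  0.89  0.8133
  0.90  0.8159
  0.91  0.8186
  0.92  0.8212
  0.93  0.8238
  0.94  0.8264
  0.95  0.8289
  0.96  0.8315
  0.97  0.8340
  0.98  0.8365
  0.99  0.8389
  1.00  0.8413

$11.53

σ√T = 0.31 × 0.2887 = 0.0895
d₁ = [ln(130/120) + (0.047 + 0.31²/2)·0.08333] / 0.0895 = [0.0800 + 0.0079] / 0.0895 = 0.9830 which rounds to 0.98
d₂ = d₁ − σ√T = 0.9830 − 0.0895 = 0.8935 which rounds to 0.89
exp(−rT) = exp(−0.047·0.08333) = 0.9961
N(d₁) = N(0.98) = 0.8365;  N(d₂) = N(0.89) = 0.8133
C = 130·0.8365 − 120·0.9961·0.8133 = 108.7450 − 97.2154 = 11.5296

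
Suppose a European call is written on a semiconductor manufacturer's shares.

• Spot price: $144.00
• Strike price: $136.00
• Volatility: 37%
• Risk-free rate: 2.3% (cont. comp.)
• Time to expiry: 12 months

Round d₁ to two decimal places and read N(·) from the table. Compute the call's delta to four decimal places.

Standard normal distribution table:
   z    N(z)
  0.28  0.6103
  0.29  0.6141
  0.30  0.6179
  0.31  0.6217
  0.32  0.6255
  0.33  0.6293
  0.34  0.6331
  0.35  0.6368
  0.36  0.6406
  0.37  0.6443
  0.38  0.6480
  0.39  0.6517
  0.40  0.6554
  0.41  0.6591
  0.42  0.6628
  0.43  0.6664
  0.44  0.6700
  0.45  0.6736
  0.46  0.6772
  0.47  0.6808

σ√T = 0.37 × 1.0000 = 0.3700
d₁ = [ln(144/136) + (0.023 + ½·0.37²)·1] / (σ√T) = (0.0572 + 0.0915) / 0.3700 = 0.4016 → 0.40
N(d₁) = N(0.40) = 0.6554
Δ_call = N(d₁) = 0.6554

0.6554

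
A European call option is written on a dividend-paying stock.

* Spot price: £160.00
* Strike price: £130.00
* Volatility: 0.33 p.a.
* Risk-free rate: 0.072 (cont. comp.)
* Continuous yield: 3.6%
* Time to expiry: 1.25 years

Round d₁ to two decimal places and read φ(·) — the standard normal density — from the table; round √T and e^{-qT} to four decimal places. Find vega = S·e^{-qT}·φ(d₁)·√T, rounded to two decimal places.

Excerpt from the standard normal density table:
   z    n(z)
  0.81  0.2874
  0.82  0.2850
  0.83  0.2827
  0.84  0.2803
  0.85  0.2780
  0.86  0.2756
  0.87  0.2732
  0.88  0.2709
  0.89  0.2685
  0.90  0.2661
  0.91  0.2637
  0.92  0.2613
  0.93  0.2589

σ√T = 0.33 × 1.1180 = 0.3690
d₁ = [ln(160/130) + (0.072 − 0.036 + 0.33²/2)·1.25] / 0.3690 = [0.2076 + 0.1131] / 0.3690 = 0.8692 → 0.87
√T = √1.25 = 1.1180
φ(d₁) = φ(0.87) = 0.2732
e^(−qT) = e^(−0.036·1.25) = 0.9560
vega = S·e^(−qT)·φ(d₁)·√T = 160·0.9560·0.2732·1.1180 = 46.7197

46.72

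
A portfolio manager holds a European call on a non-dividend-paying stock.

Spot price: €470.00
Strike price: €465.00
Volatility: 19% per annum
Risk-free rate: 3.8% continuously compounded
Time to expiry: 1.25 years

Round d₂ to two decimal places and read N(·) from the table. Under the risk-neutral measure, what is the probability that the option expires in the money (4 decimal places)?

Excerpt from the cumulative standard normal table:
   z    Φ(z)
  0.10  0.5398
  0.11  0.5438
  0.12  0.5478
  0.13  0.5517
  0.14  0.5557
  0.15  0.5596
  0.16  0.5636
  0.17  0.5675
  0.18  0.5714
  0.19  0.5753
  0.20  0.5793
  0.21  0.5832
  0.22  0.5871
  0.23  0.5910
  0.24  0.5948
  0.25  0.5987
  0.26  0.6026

σ√T = 0.19 × 1.1180 = 0.2124
d₁ = [ln(470/465) + (0.038 + 0.19²/2)·1.25] / 0.2124 = [0.0107 + 0.0701] / 0.2124 = 0.3802 which rounds to 0.38
d₂ = d₁ − σ√T = 0.3802 − 0.2124 = 0.1677 which rounds to 0.17
Pr(exercise) under Q = N(d₂) = 0.5675

0.5675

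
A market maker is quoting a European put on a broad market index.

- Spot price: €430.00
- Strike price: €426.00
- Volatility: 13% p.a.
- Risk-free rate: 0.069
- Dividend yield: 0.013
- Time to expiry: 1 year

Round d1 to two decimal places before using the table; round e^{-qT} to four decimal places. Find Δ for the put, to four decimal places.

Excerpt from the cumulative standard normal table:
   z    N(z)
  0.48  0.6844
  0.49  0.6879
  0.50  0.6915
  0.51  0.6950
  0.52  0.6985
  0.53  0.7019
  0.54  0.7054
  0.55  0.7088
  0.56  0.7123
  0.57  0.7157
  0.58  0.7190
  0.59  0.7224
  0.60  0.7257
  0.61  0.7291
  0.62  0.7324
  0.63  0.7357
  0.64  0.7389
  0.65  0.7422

-0.2806

σ√T = 0.13·√1 = 0.1300
d₁ = [ln(430/426) + (0.069 − 0.013 + ½·0.13²)·1] / (σ√T) = (0.0093 + 0.0645) / 0.1300 = 0.5677 which rounds to 0.57
N(d₁) = N(0.57) = 0.7157
Δ_put = e^(−qT)·(N(d₁) − 1) = 0.9871·(0.7157 − 1) = -0.2806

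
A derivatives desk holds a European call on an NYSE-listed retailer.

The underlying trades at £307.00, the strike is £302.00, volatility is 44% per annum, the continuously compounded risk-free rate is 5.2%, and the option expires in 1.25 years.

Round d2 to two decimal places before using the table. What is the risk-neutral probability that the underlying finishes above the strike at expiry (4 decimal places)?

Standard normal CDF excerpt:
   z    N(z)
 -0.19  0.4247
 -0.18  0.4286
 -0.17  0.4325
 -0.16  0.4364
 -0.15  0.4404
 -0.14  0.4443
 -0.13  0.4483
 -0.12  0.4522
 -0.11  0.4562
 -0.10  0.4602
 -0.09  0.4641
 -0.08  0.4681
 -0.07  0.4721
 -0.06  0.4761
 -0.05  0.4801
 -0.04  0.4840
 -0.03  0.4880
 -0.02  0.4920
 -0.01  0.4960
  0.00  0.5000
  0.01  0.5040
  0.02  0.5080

0.4681

σ√T = 0.44 × 1.1180 = 0.4919
d₁ = [ln(307/302) + (0.052 + 0.44²/2)·1.25] / 0.4919 = [0.0164 + 0.1860] / 0.4919 = 0.4115 ≈ 0.41
d₂ = d₁ − σ√T = 0.4115 − 0.4919 = -0.0805 ≈ -0.08
Pr(exercise) under Q = N(d₂) = 0.4681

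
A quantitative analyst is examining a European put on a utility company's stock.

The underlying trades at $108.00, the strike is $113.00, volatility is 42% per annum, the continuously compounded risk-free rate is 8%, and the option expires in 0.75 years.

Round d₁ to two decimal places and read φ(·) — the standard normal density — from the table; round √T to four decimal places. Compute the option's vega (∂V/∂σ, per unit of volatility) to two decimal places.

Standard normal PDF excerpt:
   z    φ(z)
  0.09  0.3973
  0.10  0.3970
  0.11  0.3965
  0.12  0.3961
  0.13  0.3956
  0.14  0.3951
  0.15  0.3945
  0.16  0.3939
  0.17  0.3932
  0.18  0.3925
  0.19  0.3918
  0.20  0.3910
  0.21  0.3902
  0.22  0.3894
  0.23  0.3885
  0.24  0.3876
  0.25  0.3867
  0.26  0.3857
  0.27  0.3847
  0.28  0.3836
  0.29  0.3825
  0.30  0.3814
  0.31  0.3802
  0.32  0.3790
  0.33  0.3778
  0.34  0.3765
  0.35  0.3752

σ√T = 0.42·√0.75 = 0.3637
d₁ = [ln(108/113) + (0.08 + 0.42²/2)·0.75] / 0.3637 = [-0.0453 + 0.1261] / 0.3637 = 0.2224 ⇒ 0.22
√T = √0.75 = 0.8660
φ(d₁) = φ(0.22) = 0.3894
vega = S·φ(d₁)·√T = 108·0.3894·0.8660 = 36.4198
(Vega is the same for a European call and put with the same parameters.)

36.42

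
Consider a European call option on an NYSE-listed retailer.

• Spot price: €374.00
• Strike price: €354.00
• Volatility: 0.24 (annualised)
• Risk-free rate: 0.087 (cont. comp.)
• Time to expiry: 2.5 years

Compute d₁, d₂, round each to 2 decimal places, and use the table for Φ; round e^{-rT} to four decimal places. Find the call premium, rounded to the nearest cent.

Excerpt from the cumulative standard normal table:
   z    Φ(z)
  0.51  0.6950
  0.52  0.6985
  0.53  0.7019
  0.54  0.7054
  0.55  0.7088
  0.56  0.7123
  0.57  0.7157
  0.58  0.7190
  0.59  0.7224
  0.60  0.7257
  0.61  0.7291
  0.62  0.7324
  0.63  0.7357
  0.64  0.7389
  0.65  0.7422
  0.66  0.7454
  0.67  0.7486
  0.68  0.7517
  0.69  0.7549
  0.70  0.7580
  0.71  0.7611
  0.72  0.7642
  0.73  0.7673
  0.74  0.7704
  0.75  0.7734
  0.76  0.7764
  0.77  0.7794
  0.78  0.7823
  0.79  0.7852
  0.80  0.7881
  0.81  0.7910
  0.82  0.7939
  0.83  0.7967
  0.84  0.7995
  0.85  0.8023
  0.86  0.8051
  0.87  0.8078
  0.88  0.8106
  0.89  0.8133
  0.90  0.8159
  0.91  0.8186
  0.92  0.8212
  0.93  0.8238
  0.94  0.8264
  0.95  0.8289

€106.26

σ√T = 0.24·√2.5 = 0.3795
d₁ = [ln(374/354) + (0.087 + 0.24²/2)·2.5] / 0.3795 = [0.0550 + 0.2895] / 0.3795 = 0.9077 which rounds to 0.91
d₂ = d₁ − σ√T = 0.9077 − 0.3795 = 0.5283 which rounds to 0.53
e^(−rT) = e^(−0.087·2.5) = 0.8045
N(d₁) = N(0.91) = 0.8186;  N(d₂) = N(0.53) = 0.7019
C = 374·0.8186 − 354·0.8045·0.7019 = 306.1564 − 199.8962 = 106.2602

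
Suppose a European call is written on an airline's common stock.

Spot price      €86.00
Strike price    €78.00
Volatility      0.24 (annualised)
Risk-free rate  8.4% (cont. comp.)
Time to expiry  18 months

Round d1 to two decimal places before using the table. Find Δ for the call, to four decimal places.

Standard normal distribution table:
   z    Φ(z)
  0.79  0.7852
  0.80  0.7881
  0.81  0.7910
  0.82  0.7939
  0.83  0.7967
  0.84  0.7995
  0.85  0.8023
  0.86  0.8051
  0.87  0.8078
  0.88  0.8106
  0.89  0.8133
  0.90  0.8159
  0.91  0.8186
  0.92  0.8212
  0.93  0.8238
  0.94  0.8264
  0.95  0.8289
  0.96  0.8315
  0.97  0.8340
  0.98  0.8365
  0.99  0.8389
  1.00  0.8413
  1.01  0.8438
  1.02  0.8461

T = 1.5;  σ√T = 0.2939
ln(S/K) + (r + σ²/2)T = ln(86/78) + (0.084 + 0.24²/2)·1.5 = 0.0976 + 0.1692 = 0.2668
d₁ = 0.2668 / 0.2939 = 0.9078 ⇒ 0.91
N(d₁) = N(0.91) = 0.8186
Δ_call = N(d₁) = 0.8186

0.8186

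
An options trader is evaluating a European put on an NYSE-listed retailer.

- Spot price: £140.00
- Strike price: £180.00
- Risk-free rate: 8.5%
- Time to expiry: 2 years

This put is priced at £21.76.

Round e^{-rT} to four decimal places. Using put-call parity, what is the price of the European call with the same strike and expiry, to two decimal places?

£9.89

e^(−rT) = e^(−0.085·2) = 0.8437
Put-call parity: C − P = S − K·e^(−rT) = 140 − 180·0.8437 = 140 − 151.8660 = -11.8660
C = P + (C − P) = 21.76 + (-11.8660) = 9.8940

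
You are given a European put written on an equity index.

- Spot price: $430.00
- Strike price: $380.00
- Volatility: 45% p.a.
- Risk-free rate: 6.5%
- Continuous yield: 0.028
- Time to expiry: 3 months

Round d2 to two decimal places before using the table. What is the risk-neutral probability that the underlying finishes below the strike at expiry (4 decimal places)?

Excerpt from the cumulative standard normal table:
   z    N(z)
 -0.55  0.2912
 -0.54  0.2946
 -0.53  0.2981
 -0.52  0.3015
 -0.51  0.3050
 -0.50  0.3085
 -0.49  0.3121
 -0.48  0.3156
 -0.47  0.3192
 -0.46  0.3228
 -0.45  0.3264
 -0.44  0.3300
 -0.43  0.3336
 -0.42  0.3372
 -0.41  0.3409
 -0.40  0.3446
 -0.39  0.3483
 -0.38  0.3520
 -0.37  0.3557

0.3156

σ√T = 0.45 × 0.5000 = 0.2250
d₁ = [ln(430/380) + (0.065 − 0.028 + 0.45²/2)·0.25] / 0.2250 = [0.1236 + 0.0346] / 0.2250 = 0.7030 ⇒ 0.70
d₂ = d₁ − σ√T = 0.7030 − 0.2250 = 0.4780 ⇒ 0.48
Risk-neutral Pr[S_T < K] = N(−d₂) = N(-0.48) = 0.3156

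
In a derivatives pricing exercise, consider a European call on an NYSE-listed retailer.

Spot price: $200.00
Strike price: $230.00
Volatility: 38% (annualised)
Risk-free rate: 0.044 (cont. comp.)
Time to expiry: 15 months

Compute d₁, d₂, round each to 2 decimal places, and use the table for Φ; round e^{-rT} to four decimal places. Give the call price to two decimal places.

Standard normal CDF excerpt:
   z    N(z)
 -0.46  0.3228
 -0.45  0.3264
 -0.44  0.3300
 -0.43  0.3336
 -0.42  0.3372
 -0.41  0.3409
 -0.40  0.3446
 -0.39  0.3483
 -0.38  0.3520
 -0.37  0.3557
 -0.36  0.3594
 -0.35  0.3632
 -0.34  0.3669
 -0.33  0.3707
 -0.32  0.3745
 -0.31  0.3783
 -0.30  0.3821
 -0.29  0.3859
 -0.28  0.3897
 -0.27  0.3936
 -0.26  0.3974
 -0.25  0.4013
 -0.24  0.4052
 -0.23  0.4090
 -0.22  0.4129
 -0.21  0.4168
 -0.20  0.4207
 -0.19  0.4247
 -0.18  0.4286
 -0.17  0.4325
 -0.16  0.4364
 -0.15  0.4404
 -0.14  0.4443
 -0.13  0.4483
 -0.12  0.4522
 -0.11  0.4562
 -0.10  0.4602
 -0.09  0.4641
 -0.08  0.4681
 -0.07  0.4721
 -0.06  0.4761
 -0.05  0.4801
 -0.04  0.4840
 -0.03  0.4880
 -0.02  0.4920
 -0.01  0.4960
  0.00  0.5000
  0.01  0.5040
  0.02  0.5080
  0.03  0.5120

T = 1.25;  σ√T = 0.4249
ln(S/K) + (r + σ²/2)T = ln(200/230) + (0.044 + 0.38²/2)·1.25 = -0.1398 + 0.1452 = 0.0055
d₁ = 0.0055 / 0.4249 = 0.0129 ≈ 0.01
d₂ = d₁ − σ√T = 0.0129 − 0.4249 = -0.4119 ≈ -0.41
e^(−rT) = e^(−0.044·1.25) = 0.9465
N(d₁) = N(0.01) = 0.5040;  N(d₂) = N(-0.41) = 0.3409
C = 200·0.5040 − 230·0.9465·0.3409 = 100.8000 − 74.2122 = 26.5878

$26.59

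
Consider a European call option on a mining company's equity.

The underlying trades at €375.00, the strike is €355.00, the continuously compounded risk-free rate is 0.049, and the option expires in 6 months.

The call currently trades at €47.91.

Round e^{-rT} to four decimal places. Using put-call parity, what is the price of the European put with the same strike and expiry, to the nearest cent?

€19.32

e^(−rT) = e^(−0.049·0.5) = 0.9758
Put-call parity: C − P = S − K·e^(−rT) = 375 − 355·0.9758 = 375 − 346.4090 = 28.5910
P = C − (C − P) = 47.91 − (28.5910) = 19.3190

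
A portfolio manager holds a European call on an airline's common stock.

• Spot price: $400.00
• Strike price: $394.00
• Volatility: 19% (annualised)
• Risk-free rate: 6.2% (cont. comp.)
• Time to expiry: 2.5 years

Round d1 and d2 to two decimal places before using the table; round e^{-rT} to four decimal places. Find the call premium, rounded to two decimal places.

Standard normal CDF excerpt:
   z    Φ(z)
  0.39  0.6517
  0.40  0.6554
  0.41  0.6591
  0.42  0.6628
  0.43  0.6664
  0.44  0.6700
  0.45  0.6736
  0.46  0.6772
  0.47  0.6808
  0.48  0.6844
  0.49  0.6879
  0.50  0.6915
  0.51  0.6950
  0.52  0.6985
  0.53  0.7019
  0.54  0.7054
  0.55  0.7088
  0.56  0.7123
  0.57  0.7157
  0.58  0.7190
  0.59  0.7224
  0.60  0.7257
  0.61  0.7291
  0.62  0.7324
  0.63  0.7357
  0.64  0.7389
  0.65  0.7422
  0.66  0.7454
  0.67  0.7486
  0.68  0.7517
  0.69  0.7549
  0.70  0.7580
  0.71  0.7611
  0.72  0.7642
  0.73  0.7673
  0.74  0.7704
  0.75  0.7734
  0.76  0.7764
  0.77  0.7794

$82.04

T = 2.5;  σ√T = 0.3004
ln(S/K) + (r + σ²/2)T = ln(400/394) + (0.062 + 0.19²/2)·2.5 = 0.0151 + 0.2001 = 0.2152
d₁ = 0.2152 / 0.3004 = 0.7165 → 0.72
d₂ = d₁ − σ√T = 0.7165 − 0.3004 = 0.4161 → 0.42
exp(−rT) = exp(−0.062·2.5) = 0.8564
C = 400·N(0.72) − 394·0.8564·N(0.42) = 400·0.7642 − 394·0.8564·0.6628 = 305.6800 − 223.6430 = 82.0370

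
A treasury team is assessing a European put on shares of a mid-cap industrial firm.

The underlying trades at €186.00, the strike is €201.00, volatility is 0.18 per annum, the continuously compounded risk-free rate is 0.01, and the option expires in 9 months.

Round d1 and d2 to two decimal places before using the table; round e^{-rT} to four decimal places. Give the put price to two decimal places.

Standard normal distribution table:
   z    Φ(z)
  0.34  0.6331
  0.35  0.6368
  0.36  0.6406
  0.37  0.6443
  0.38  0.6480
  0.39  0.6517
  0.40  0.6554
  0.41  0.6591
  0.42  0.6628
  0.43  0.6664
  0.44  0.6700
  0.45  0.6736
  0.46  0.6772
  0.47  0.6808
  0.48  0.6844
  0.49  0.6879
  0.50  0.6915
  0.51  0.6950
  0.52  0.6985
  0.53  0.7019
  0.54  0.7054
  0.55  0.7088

€20.18

σ√T = 0.18·√0.75 = 0.1559
d₁ = [ln(186/201) + (0.01 + 0.18²/2)·0.75] / 0.1559 = [-0.0776 + 0.0197] / 0.1559 = -0.3715 ≈ -0.37
d₂ = d₁ − σ√T = -0.3715 − 0.1559 = -0.5274 ≈ -0.53
exp(−rT) = exp(−0.01·0.75) = 0.9925
N(−d₂) = N(0.53) = 0.7019;  N(−d₁) = N(0.37) = 0.6443
P = 201·0.9925·0.7019 − 186·0.6443 = 140.0238 − 119.8398 = 20.1840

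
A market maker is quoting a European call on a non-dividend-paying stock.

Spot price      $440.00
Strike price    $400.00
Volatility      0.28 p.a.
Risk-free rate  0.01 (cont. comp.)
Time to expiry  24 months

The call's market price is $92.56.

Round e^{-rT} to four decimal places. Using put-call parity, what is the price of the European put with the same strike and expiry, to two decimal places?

exp(−rT) = exp(−0.01·2) = 0.9802
Put-call parity: C − P = S − K·e^(−rT) = 440 − 400·0.9802 = 440 − 392.0800 = 47.9200
P = C − (C − P) = 92.56 − (47.9200) = 44.6400

$44.64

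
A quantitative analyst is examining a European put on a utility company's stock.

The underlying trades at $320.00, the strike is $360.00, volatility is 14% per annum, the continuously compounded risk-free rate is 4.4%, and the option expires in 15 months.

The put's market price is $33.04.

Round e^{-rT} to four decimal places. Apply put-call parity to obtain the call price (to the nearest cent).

$12.30

e^(−rT) = e^(−0.044·1.25) = 0.9465
Put-call parity: C − P = S − K·e^(−rT) = 320 − 360·0.9465 = 320 − 340.7400 = -20.7400
C = P + (C − P) = 33.04 + (-20.7400) = 12.3000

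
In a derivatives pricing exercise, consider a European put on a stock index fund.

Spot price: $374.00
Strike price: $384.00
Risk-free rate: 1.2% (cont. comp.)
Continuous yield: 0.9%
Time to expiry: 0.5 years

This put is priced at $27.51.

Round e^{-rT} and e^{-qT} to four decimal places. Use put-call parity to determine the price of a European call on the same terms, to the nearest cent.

$18.13

e^(−qT) = e^(−0.009·0.5) = 0.9955;  e^(−rT) = e^(−0.012·0.5) = 0.9940
Put-call parity: C − P = S·e^(−qT) − K·e^(−rT) = 374·0.9955 − 384·0.9940 = 372.3170 − 381.6960 = -9.3790
C = P + (C − P) = 27.51 + (-9.3790) = 18.1310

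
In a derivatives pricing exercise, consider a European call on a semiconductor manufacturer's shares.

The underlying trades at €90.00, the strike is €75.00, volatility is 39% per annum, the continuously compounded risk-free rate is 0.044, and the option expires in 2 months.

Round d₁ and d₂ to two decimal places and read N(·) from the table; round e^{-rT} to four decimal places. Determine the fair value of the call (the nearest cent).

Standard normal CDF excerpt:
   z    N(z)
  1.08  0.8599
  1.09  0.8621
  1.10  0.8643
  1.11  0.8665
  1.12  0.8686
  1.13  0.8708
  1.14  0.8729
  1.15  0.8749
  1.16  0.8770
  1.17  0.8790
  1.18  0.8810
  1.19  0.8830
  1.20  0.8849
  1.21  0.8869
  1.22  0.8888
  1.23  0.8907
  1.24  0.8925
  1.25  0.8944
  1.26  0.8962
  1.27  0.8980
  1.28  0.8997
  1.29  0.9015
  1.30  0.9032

€16.31

σ√T = 0.39·√0.1667 = 0.1592
d₁ = [ln(90/75) + (0.044 + 0.39²/2)·0.1667] / 0.1592 = [0.1823 + 0.0200] / 0.1592 = 1.2708 → 1.27
d₂ = d₁ − σ√T = 1.2708 − 0.1592 = 1.1116 → 1.11
exp(−rT) = exp(−0.044·0.1667) = 0.9927
C = 90·N(1.27) − 75·0.9927·N(1.11) = 90·0.8980 − 75·0.9927·0.8665 = 80.8200 − 64.5131 = 16.3069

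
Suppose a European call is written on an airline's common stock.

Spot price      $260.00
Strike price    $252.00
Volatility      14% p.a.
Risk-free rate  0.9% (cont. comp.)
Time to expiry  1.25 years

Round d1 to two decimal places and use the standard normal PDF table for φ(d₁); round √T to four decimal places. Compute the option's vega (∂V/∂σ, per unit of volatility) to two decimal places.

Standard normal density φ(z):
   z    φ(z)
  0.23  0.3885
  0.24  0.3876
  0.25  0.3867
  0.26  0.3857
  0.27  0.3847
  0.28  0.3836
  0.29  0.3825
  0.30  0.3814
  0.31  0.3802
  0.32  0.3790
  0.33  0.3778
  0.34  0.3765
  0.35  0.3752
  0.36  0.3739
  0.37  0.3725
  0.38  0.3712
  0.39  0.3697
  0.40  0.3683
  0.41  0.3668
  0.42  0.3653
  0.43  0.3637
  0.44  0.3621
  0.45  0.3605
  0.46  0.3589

T = 1.25;  σ√T = 0.1565
d₁ = [ln(260/252) + (0.009 + 0.14²/2)·1.25] / 0.1565 = [0.0313 + 0.0235] / 0.1565 = 0.3498 ≈ 0.35
√T = √1.25 = 1.1180
φ(d₁) = φ(0.35) = 0.3752
vega = S·φ(d₁)·√T = 260·0.3752·1.1180 = 109.0631
(Vega is the same for a European call and put with the same parameters.)

109.06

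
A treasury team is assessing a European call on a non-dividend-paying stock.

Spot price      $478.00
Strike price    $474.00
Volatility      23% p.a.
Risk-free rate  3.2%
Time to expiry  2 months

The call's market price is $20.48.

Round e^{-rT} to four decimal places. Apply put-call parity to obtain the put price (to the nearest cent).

exp(−rT) = exp(−0.032·0.1667) = 0.9947
Put-call parity: C − P = S − K·e^(−rT) = 478 − 474·0.9947 = 478 − 471.4878 = 6.5122
P = C − (C − P) = 20.48 − (6.5122) = 13.9678

$13.97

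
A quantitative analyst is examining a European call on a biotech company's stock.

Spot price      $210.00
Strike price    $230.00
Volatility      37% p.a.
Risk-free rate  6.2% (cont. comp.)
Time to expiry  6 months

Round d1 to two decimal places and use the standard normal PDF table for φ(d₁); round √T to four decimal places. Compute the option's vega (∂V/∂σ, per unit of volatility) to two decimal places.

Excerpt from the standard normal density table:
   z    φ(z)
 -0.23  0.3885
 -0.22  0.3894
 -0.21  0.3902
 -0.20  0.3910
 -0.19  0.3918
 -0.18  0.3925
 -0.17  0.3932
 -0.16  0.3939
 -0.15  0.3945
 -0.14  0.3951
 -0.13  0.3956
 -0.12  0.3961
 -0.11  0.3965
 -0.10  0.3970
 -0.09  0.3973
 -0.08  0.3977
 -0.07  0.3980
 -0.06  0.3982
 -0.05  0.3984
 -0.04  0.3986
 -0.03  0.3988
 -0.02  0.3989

58.95

T = 0.5;  σ√T = 0.2616
d₁ = [ln(210/230) + (0.062 + 0.37²/2)·0.5] / 0.2616 = [-0.0910 + 0.0652] / 0.2616 = -0.0984 → -0.10
√T = √0.5 = 0.7071
φ(d₁) = φ(-0.10) = 0.3970
vega = S·φ(d₁)·√T = 210·0.3970·0.7071 = 58.9509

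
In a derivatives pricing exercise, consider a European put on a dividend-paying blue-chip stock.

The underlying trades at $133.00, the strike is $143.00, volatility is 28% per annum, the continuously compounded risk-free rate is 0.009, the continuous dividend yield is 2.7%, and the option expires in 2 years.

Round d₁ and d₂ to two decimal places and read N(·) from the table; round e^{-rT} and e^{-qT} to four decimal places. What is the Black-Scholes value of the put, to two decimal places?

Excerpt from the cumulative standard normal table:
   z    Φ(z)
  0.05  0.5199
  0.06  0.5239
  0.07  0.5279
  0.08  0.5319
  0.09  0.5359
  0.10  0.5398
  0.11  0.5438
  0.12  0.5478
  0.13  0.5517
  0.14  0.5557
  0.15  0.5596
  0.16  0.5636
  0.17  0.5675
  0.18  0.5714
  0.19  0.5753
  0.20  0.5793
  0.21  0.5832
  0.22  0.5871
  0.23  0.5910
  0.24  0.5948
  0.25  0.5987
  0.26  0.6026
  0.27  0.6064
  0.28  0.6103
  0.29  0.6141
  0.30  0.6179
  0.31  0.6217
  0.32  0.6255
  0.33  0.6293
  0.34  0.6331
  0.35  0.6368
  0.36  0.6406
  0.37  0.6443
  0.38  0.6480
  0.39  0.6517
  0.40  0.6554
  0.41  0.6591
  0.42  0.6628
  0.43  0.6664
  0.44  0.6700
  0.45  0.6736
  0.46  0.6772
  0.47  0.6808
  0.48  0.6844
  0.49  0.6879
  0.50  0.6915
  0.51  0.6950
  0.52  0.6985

σ√T = 0.28·√2 = 0.3960
d₁ = [ln(133/143) + (0.009 − 0.027 + ½·0.28²)·2] / (σ√T) = (-0.0725 + 0.0424) / 0.3960 = -0.0760 ≈ -0.08
d₂ = -0.0760 − 0.3960 = -0.4720 ≈ -0.47
exp(−qT) = exp(−0.027·2) = 0.9474;  exp(−rT) = exp(−0.009·2) = 0.9822
P = 143·0.9822·N(0.47) − 133·0.9474·N(0.08) = 143·0.9822·0.6808 − 133·0.9474·0.5319 = 95.6215 − 67.0216 = 28.5999

$28.60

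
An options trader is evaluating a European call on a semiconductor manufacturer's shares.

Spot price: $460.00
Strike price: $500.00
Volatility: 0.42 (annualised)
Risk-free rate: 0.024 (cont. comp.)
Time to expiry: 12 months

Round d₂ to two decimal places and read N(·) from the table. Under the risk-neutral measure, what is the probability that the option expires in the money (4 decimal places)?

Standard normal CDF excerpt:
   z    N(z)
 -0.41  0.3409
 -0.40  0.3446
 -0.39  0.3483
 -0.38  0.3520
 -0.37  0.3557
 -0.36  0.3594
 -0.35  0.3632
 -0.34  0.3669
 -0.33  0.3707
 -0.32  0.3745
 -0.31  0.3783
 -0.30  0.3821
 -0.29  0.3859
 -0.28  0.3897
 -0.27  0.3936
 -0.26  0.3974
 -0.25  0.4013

σ√T = 0.42·√1 = 0.4200
d₁ = [ln(460/500) + (0.024 + ½·0.42²)·1] / (σ√T) = (-0.0834 + 0.1122) / 0.4200 = 0.0686 ⇒ 0.07
d₂ = 0.0686 − 0.4200 = -0.3514 ⇒ -0.35
Pr(exercise) under Q = N(d₂) = 0.3632

0.3632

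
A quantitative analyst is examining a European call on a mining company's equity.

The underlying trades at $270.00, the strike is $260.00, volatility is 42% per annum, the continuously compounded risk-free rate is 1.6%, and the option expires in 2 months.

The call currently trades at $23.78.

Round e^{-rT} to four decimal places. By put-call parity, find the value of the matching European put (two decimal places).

e^(−rT) = e^(−0.016·0.1667) = 0.9973
Put-call parity: C − P = S − K·e^(−rT) = 270 − 260·0.9973 = 270 − 259.2980 = 10.7020
P = C − (C − P) = 23.78 − (10.7020) = 13.0780

$13.08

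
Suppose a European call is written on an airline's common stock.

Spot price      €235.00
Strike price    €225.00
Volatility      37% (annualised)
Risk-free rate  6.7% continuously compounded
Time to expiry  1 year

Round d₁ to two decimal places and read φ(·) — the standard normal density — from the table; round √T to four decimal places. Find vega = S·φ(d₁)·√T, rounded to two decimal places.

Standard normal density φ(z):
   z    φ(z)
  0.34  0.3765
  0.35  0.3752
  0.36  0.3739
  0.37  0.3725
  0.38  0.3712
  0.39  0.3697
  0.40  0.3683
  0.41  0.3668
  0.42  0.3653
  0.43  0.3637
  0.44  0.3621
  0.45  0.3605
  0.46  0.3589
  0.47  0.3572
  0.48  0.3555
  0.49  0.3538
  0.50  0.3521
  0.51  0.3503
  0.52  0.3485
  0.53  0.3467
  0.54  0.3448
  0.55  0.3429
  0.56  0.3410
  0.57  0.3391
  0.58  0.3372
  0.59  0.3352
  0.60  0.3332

σ√T = 0.37·√1 = 0.3700
d₁ = [ln(235/225) + (0.067 + ½·0.37²)·1] / (σ√T) = (0.0435 + 0.1355) / 0.3700 = 0.4836 → 0.48
√T = √1 = 1.0000
φ(d₁) = φ(0.48) = 0.3555
vega = S·φ(d₁)·√T = 235·0.3555·1.0000 = 83.5425

83.54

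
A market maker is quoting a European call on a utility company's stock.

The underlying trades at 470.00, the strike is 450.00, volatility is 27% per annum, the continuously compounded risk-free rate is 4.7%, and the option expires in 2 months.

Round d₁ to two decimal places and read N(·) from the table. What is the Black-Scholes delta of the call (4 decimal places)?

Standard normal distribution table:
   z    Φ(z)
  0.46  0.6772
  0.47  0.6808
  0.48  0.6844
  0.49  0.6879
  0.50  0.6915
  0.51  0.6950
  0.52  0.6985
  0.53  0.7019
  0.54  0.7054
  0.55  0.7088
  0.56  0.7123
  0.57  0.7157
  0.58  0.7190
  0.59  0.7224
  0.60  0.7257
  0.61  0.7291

0.6985

σ√T = 0.27 × 0.4082 = 0.1102
d₁ = [ln(470/450) + (0.047 + ½·0.27²)·0.1667] / (σ√T) = (0.0435 + 0.0139) / 0.1102 = 0.5207 ⇒ 0.52
N(d₁) = N(0.52) = 0.6985
Δ_call = N(d₁) = 0.6985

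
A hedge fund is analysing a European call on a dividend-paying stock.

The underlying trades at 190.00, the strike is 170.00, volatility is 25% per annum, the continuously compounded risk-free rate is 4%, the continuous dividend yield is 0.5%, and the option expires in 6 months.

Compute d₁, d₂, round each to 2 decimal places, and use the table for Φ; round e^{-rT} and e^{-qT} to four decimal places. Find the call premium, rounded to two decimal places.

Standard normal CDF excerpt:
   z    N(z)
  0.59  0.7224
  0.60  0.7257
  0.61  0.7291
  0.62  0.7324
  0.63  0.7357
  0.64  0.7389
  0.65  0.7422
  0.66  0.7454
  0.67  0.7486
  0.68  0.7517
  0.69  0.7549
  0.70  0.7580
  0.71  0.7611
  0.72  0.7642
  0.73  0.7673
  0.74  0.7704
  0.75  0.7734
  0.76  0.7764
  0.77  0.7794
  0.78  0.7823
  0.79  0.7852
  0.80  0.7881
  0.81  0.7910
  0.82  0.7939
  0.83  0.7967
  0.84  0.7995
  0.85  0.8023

27.34

σ√T = 0.25·√0.5 = 0.1768
d₁ = [ln(190/170) + (0.04 − 0.005 + ½·0.25²)·0.5] / (σ√T) = (0.1112 + 0.0331) / 0.1768 = 0.8166 ≈ 0.82
d₂ = 0.8166 − 0.1768 = 0.6398 ≈ 0.64
e^(−qT) = e^(−0.005·0.5) = 0.9975;  e^(−rT) = e^(−0.04·0.5) = 0.9802
N(d₁) = N(0.82) = 0.7939;  N(d₂) = N(0.64) = 0.7389
C = 190·0.9975·0.7939 − 170·0.9802·0.7389 = 150.4639 − 123.1259 = 27.3380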